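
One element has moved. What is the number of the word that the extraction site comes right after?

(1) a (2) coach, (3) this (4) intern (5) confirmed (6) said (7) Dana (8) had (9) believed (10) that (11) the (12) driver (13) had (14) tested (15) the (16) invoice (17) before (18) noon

5

The displaced element is "a coach" (word 2).
It is linked across 1 clause boundary (Ø).
It functions as the subject of "said", so the gap sits immediately after word 5 ("confirmed").
Base order: This intern confirmed that a coach said Dana had believed that the driver had tested the invoice before noon.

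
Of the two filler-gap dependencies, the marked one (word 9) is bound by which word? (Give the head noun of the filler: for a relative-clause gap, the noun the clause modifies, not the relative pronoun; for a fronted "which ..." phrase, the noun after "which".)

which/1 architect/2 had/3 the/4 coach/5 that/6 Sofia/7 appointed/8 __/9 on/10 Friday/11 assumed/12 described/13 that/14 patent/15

5

The marked gap is inside the relative clause, the direct object of "appointed".
Its filler is the head noun "coach" (via "that"), at word 5.
(The other dependency links word 2 to a gap after word 12.)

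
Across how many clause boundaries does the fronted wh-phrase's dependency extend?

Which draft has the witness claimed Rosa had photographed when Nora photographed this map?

"which draft" is extracted from the object of "photographed".
Boundaries crossed, outermost first: [Ø] — 1 in total.

1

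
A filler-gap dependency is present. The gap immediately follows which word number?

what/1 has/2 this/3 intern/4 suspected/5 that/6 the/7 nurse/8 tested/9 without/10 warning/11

The displaced element is "what" (word 1).
It is linked across 1 clause boundary (that).
It functions as the direct object of "tested", so the gap sits immediately after word 9 ("tested").
Base order: This intern has suspected that the nurse tested what without warning.

9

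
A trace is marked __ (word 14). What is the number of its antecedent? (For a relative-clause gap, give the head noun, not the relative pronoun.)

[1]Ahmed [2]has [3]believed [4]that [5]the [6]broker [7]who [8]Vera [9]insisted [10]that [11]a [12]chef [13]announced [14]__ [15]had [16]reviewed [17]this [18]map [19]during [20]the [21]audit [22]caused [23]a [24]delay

6

The gap at 14 is the subject of "reviewed", inside a relative clause.
The relative pronoun is "who" (word 7); it is bound by the head noun immediately before it.
Its filler is the head noun "broker", at word 6.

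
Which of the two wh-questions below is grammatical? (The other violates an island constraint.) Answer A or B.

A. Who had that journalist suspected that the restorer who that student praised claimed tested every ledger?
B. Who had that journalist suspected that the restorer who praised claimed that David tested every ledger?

A

In B, the wh-phrase is extracted from inside a complex-NP island (relative clause) (introduced by "who"), which blocks movement.
In A, the extraction path crosses only that-complement boundaries, which are transparent.
So A is grammatical.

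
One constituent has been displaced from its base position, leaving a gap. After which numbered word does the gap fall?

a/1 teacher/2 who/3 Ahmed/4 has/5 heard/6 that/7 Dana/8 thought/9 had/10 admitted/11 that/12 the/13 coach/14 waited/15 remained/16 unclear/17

9

The displaced element is "a teacher" (word 2).
It is linked across 2 clause boundaries (that → Ø).
It functions as the subject of "admitted", so the gap sits immediately after word 9 ("thought").
Base order: Ahmed has heard that Dana thought a teacher had admitted that the coach waited.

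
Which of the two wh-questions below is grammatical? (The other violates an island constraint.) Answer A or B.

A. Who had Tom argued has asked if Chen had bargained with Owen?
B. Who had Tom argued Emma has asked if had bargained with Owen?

In B, the wh-phrase is extracted from inside a wh-island (introduced by "if"), which blocks movement.
In A, the extraction path crosses only that-complement boundaries, which are transparent.
So A is grammatical.

A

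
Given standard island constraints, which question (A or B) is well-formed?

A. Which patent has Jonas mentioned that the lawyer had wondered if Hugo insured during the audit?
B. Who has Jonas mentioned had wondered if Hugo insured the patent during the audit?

B

In A, the wh-phrase is extracted from inside a wh-island (introduced by "if"), which blocks movement.
In B, the extraction path crosses only that-complement boundaries, which are transparent.
So B is grammatical.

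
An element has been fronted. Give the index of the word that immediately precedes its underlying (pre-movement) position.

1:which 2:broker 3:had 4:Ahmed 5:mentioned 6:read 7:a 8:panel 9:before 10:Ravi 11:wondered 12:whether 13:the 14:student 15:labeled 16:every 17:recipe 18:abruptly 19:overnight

The displaced element is "which broker" (word 2).
It is linked across 1 clause boundary (Ø).
It functions as the subject of "read", so the gap sits immediately after word 5 ("mentioned").
Base order: Ahmed had mentioned that which broker read a panel before Ravi wondered whether the student labeled every recipe abruptly overnight.

5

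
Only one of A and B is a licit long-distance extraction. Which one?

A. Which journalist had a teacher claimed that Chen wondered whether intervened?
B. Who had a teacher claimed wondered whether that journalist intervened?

B

In A, the wh-phrase is extracted from inside a wh-island (introduced by "whether"), which blocks movement.
In B, the extraction path crosses only that-complement boundaries, which are transparent.
So B is grammatical.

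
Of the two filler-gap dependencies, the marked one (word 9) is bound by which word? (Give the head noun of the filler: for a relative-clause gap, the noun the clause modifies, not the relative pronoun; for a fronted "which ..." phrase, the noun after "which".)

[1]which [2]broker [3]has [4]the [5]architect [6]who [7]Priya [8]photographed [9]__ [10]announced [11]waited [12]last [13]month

5

The marked gap is inside the relative clause, the direct object of "photographed".
Its filler is the head noun "architect" (via "who"), at word 5.
(The other dependency links word 2 to a gap after word 10.)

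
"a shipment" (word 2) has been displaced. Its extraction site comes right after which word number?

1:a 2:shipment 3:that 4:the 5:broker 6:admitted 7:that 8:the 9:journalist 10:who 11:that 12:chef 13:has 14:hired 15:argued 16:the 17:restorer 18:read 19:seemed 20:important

18

The displaced element is "a shipment" (word 2).
It is linked across 2 clause boundaries (that → Ø).
It functions as the direct object of "read", so the gap sits immediately after word 18 ("read").
Base order: The broker admitted that the journalist who that chef has hired argued the restorer read a shipment.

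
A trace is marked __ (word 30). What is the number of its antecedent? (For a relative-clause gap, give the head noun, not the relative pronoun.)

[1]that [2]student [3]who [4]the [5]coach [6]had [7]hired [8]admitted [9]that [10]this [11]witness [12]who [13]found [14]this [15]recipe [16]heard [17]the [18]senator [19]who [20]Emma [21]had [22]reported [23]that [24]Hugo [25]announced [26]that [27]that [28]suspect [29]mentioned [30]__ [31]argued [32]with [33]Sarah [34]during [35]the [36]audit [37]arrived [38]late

The gap at 30 is the subject of "argued", inside a relative clause.
The relative pronoun is "who" (word 19); it is bound by the head noun immediately before it.
Its filler is the head noun "senator", at word 18.

18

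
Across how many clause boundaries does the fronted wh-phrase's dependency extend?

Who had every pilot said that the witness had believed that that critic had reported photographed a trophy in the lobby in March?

"who" is extracted from the subject of "photographed".
Boundaries crossed, outermost first: [that], [that], [Ø] — 3 in total.

3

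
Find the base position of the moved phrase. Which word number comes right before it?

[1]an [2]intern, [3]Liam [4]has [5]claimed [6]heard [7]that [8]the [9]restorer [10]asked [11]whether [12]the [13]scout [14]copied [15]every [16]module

The displaced element is "an intern" (word 2).
It is linked across 1 clause boundary (Ø).
It functions as the subject of "heard", so the gap sits immediately after word 5 ("claimed").
Base order: Liam has claimed that an intern heard that the restorer asked whether the scout copied every module.

5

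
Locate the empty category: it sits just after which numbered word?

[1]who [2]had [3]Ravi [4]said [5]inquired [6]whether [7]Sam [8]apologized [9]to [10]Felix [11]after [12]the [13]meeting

4

The displaced element is "who" (word 1).
It is linked across 1 clause boundary (Ø).
It functions as the subject of "inquired", so the gap sits immediately after word 4 ("said").
Base order: Ravi had said that who inquired whether Sam apologized to Felix after the meeting.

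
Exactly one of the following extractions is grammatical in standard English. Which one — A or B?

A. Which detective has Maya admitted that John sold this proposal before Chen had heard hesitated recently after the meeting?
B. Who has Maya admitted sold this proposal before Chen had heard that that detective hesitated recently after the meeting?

In A, the wh-phrase is extracted from inside an adjunct island (introduced by "before"), which blocks movement.
In B, the extraction path crosses only that-complement boundaries, which are transparent.
So B is grammatical.

B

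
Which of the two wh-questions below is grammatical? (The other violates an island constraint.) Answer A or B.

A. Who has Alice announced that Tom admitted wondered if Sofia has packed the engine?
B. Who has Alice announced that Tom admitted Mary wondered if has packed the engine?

A

In B, the wh-phrase is extracted from inside a wh-island (introduced by "if"), which blocks movement.
In A, the extraction path crosses only that-complement boundaries, which are transparent.
So A is grammatical.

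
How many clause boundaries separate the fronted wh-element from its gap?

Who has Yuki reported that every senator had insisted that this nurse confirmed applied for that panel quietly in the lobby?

3

"who" is extracted from the subject of "applied".
Boundaries crossed, outermost first: [that], [that], [Ø] — 3 in total.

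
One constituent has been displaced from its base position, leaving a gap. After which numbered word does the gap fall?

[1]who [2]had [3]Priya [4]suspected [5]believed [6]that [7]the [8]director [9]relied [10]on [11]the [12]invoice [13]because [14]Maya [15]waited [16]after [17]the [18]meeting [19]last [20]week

4

The displaced element is "who" (word 1).
It is linked across 1 clause boundary (Ø).
It functions as the subject of "believed", so the gap sits immediately after word 4 ("suspected").
Base order: Priya had suspected who believed that the director relied on the invoice because Maya waited after the meeting last week.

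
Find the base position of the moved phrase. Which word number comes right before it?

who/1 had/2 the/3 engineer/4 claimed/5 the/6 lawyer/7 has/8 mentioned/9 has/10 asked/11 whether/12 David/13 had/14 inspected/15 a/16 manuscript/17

9

The displaced element is "who" (word 1).
It is linked across 2 clause boundaries (Ø → Ø).
It functions as the subject of "asked", so the gap sits immediately after word 9 ("mentioned").
Base order: The engineer had claimed the lawyer has mentioned who has asked whether David had inspected a manuscript.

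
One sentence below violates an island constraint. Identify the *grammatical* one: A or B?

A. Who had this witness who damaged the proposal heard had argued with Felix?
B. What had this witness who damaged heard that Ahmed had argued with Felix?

A

In B, the wh-phrase is extracted from inside a complex-NP island (relative clause) (introduced by "who"), which blocks movement.
In A, the extraction path crosses only that-complement boundaries, which are transparent.
So A is grammatical.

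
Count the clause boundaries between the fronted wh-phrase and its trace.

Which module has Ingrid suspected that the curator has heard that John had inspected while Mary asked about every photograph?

"which module" is extracted from the object of "inspected".
Boundaries crossed, outermost first: [that], [that] — 2 in total.

2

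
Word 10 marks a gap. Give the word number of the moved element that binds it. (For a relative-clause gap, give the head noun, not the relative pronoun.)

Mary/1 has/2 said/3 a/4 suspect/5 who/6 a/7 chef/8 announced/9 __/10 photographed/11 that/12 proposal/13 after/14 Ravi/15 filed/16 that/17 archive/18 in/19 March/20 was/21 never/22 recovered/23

The gap at 10 is the subject of "photographed", inside a relative clause.
The relative pronoun is "who" (word 6); it is bound by the head noun immediately before it.
Its filler is the head noun "suspect", at word 5.

5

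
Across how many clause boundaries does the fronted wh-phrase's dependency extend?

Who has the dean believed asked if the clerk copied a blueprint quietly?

"who" is extracted from the subject of "asked".
Boundaries crossed, outermost first: [Ø] — 1 in total.

1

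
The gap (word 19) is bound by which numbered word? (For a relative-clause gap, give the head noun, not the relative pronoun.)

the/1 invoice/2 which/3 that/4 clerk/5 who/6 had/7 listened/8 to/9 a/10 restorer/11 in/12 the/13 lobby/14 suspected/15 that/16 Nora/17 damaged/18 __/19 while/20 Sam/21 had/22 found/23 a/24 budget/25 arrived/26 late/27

The gap at 19 is the object of "damaged", inside a relative clause.
The relative pronoun is "which" (word 3); it is bound by the head noun immediately before it.
Its filler is the head noun "invoice", at word 2.

2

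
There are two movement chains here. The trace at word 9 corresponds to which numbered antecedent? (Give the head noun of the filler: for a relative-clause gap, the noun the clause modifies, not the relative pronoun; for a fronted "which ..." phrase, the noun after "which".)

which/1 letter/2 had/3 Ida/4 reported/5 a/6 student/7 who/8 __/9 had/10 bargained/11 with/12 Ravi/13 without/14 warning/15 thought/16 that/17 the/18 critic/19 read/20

The marked gap is inside the relative clause, the subject of "bargained".
Its filler is the head noun "student" (via "who"), at word 7.
(The other dependency links word 2 to a gap after word 20.)

7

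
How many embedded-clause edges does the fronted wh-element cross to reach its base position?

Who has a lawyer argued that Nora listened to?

1

"who" is extracted from the PP object of "listened".
Boundaries crossed, outermost first: [that] — 1 in total.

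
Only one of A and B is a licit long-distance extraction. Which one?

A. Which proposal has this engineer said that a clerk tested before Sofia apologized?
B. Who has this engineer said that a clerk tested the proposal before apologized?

In B, the wh-phrase is extracted from inside an adjunct island (introduced by "before"), which blocks movement.
In A, the extraction path crosses only that-complement boundaries, which are transparent.
So A is grammatical.

A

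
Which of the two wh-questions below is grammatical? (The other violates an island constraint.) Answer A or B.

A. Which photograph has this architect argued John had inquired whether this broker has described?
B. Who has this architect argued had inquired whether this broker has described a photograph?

B

In A, the wh-phrase is extracted from inside a wh-island (introduced by "whether"), which blocks movement.
In B, the extraction path crosses only that-complement boundaries, which are transparent.
So B is grammatical.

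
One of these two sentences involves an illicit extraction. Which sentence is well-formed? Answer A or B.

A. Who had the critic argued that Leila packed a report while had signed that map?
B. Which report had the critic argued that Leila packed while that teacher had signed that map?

B

In A, the wh-phrase is extracted from inside an adjunct island (introduced by "while"), which blocks movement.
In B, the extraction path crosses only that-complement boundaries, which are transparent.
So B is grammatical.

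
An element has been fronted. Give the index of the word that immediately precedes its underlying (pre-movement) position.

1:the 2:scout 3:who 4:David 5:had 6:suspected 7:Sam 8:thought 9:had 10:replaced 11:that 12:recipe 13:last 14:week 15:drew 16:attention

The displaced element is "the scout" (word 2).
It is linked across 2 clause boundaries (Ø → Ø).
It functions as the subject of "replaced", so the gap sits immediately after word 8 ("thought").
Base order: David had suspected Sam thought that the scout had replaced that recipe last week.

8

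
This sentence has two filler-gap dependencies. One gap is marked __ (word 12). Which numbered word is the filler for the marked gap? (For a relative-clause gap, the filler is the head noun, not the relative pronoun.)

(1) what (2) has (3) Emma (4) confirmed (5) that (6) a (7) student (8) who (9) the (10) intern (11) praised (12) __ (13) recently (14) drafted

The marked gap is inside the relative clause, the direct object of "praised".
Its filler is the head noun "student" (via "who"), at word 7.
(The other dependency links word 1 to a gap after word 14.)

7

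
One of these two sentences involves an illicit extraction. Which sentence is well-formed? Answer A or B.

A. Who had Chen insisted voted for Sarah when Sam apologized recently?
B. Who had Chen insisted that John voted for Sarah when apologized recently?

In B, the wh-phrase is extracted from inside an adjunct island (introduced by "when"), which blocks movement.
In A, the extraction path crosses only that-complement boundaries, which are transparent.
So A is grammatical.

A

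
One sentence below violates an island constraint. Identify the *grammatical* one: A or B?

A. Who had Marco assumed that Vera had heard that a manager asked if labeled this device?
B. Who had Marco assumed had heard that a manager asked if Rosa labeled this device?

In A, the wh-phrase is extracted from inside a wh-island (introduced by "if"), which blocks movement.
In B, the extraction path crosses only that-complement boundaries, which are transparent.
So B is grammatical.

B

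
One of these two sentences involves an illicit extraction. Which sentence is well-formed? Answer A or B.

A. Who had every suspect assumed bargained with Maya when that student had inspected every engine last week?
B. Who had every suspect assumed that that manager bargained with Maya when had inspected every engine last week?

In B, the wh-phrase is extracted from inside an adjunct island (introduced by "when"), which blocks movement.
In A, the extraction path crosses only that-complement boundaries, which are transparent.
So A is grammatical.

A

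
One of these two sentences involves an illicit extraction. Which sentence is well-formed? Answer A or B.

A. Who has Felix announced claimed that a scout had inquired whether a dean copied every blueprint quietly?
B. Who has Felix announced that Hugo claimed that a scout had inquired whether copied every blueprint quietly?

In B, the wh-phrase is extracted from inside a wh-island (introduced by "whether"), which blocks movement.
In A, the extraction path crosses only that-complement boundaries, which are transparent.
So A is grammatical.

A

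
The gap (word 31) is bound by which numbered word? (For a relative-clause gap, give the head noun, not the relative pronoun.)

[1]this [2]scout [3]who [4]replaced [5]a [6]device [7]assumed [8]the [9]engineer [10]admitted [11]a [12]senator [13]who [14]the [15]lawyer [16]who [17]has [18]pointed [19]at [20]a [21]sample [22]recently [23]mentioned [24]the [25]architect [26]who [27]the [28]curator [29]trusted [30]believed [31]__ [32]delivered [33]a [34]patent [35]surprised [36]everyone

The gap at 31 is the subject of "delivered", inside a relative clause.
The relative pronoun is "who" (word 13); it is bound by the head noun immediately before it.
Its filler is the head noun "senator", at word 12.

12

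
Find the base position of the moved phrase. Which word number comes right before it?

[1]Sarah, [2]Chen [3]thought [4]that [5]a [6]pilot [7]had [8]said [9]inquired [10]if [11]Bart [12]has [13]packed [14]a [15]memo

The displaced element is "Sarah" (word 1).
It is linked across 2 clause boundaries (that → Ø).
It functions as the subject of "inquired", so the gap sits immediately after word 8 ("said").
Base order: Chen thought that a pilot had said Sarah inquired if Bart has packed a memo.

8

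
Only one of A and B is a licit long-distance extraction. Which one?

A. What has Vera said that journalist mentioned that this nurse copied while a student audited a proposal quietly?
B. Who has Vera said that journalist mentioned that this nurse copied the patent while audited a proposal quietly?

In B, the wh-phrase is extracted from inside an adjunct island (introduced by "while"), which blocks movement.
In A, the extraction path crosses only that-complement boundaries, which are transparent.
So A is grammatical.

A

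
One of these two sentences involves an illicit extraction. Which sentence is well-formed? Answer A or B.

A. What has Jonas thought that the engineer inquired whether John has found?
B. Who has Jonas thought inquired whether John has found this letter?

B

In A, the wh-phrase is extracted from inside a wh-island (introduced by "whether"), which blocks movement.
In B, the extraction path crosses only that-complement boundaries, which are transparent.
So B is grammatical.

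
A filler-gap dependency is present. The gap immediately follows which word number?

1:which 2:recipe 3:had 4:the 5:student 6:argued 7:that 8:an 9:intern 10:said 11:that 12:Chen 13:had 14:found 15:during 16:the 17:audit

The displaced element is "which recipe" (word 2).
It is linked across 2 clause boundaries (that → that).
It functions as the direct object of "found", so the gap sits immediately after word 14 ("found").
Base order: The student had argued that an intern said that Chen had found which recipe during the audit.

14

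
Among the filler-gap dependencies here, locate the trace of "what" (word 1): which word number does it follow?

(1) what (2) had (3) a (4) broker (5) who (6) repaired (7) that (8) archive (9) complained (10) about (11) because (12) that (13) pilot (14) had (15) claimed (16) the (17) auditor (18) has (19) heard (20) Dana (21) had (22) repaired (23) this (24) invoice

10

The displaced element is "what" (word 1).
It functions as the object of the preposition "about" of "complained", so the gap sits immediately after word 10 ("about").
Base order: A broker who repaired that archive had complained about what because that pilot had claimed the auditor has heard Dana had repaired this invoice.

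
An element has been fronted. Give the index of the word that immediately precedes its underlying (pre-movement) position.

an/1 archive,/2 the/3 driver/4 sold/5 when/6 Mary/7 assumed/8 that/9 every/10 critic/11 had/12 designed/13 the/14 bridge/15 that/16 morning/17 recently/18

The displaced element is "an archive" (word 2).
It functions as the direct object of "sold", so the gap sits immediately after word 5 ("sold").
Base order: The driver sold an archive when Mary assumed that every critic had designed the bridge that morning recently.

5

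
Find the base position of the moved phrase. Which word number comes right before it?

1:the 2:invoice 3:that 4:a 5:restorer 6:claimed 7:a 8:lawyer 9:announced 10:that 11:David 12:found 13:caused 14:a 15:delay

The displaced element is "the invoice" (word 2).
It is linked across 2 clause boundaries (Ø → that).
It functions as the direct object of "found", so the gap sits immediately after word 12 ("found").
Base order: A restorer claimed a lawyer announced that David found the invoice.

12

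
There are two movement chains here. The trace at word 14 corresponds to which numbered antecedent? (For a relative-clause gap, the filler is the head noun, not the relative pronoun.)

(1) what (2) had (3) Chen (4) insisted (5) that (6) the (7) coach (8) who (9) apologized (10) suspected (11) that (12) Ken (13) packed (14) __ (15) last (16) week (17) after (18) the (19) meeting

The marked gap is the direct object of "packed".
Its filler is the fronted wh-phrase "what", at word 1.
(The other dependency links word 7 to a gap after word 8.)

1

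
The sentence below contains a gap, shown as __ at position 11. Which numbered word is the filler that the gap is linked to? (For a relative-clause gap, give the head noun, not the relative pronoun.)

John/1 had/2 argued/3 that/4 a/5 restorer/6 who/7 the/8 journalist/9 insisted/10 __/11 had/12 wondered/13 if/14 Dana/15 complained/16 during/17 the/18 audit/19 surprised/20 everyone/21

The gap at 11 is the subject of "wondered", inside a relative clause.
The relative pronoun is "who" (word 7); it is bound by the head noun immediately before it.
Its filler is the head noun "restorer", at word 6.

6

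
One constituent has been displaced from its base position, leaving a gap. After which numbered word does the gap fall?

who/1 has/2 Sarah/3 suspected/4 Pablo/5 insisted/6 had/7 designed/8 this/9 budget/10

The displaced element is "who" (word 1).
It is linked across 2 clause boundaries (Ø → Ø).
It functions as the subject of "designed", so the gap sits immediately after word 6 ("insisted").
Base order: Sarah has suspected Pablo insisted that who had designed this budget.

6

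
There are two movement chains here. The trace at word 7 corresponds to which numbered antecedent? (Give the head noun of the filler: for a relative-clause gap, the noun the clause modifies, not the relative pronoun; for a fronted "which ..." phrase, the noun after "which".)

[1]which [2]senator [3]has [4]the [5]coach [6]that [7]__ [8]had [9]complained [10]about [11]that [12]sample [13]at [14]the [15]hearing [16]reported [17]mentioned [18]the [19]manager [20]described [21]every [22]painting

5

The marked gap is inside the relative clause, the subject of "complained".
Its filler is the head noun "coach" (via "that"), at word 5.
(The other dependency links word 2 to a gap after word 16.)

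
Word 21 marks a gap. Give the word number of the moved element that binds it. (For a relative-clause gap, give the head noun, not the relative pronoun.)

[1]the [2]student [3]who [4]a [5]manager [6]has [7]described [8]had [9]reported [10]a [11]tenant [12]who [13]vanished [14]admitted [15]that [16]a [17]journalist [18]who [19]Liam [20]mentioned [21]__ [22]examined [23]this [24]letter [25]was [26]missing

17

The gap at 21 is the subject of "examined", inside a relative clause.
The relative pronoun is "who" (word 18); it is bound by the head noun immediately before it.
Its filler is the head noun "journalist", at word 17.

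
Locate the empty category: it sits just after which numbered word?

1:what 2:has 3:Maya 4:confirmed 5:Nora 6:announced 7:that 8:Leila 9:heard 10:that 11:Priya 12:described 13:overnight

The displaced element is "what" (word 1).
It is linked across 3 clause boundaries (Ø → that → that).
It functions as the direct object of "described", so the gap sits immediately after word 12 ("described").
Base order: Maya has confirmed Nora announced that Leila heard that Priya described what overnight.

12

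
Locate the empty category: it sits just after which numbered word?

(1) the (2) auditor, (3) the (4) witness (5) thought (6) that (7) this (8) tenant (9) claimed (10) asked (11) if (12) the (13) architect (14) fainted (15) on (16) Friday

9

The displaced element is "the auditor" (word 2).
It is linked across 2 clause boundaries (that → Ø).
It functions as the subject of "asked", so the gap sits immediately after word 9 ("claimed").
Base order: The witness thought that this tenant claimed the auditor asked if the architect fainted on Friday.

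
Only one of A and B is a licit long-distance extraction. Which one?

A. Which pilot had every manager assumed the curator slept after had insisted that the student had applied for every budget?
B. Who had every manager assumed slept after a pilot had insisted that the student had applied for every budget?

B

In A, the wh-phrase is extracted from inside an adjunct island (introduced by "after"), which blocks movement.
In B, the extraction path crosses only that-complement boundaries, which are transparent.
So B is grammatical.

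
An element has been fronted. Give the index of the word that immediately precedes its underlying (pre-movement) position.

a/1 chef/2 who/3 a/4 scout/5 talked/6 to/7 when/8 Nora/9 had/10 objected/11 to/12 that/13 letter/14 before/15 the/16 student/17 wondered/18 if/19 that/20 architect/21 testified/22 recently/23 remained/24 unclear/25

7

The displaced element is "a chef" (word 2).
It functions as the object of the preposition "to" of "talked", so the gap sits immediately after word 7 ("to").
Base order: A scout talked to a chef when Nora had objected to that letter before the student wondered if that architect testified recently.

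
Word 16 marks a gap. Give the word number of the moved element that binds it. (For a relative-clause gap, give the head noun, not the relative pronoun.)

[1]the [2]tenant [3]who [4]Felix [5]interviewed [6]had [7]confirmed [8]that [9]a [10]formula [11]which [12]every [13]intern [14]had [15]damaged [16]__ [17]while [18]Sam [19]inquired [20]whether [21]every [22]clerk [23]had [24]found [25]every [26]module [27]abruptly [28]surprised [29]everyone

10

The gap at 16 is the object of "damaged", inside a relative clause.
The relative pronoun is "which" (word 11); it is bound by the head noun immediately before it.
Its filler is the head noun "formula", at word 10.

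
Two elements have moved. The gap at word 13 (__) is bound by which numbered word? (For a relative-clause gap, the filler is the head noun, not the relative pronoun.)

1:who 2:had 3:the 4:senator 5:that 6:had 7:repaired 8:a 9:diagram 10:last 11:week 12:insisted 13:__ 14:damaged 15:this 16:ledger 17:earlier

1

The marked gap is the subject of "damaged".
Its filler is the fronted wh-phrase "who", at word 1.
(The other dependency links word 4 to a gap after word 5.)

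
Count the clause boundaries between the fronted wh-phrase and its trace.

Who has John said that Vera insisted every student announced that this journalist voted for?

3

"who" is extracted from the PP object of "voted".
Boundaries crossed, outermost first: [that], [Ø], [that] — 3 in total.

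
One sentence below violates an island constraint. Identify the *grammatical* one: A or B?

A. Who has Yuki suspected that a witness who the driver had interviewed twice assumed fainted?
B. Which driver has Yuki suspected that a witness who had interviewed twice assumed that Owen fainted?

In B, the wh-phrase is extracted from inside a complex-NP island (relative clause) (introduced by "who"), which blocks movement.
In A, the extraction path crosses only that-complement boundaries, which are transparent.
So A is grammatical.

A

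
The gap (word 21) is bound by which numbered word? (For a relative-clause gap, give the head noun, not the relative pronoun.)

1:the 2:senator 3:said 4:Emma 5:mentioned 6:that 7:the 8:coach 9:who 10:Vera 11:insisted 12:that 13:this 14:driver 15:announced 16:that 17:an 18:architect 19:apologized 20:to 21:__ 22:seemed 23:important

The gap at 21 is the prepositional object of "apologized", inside a relative clause.
The relative pronoun is "who" (word 9); it is bound by the head noun immediately before it.
Its filler is the head noun "coach", at word 8.

8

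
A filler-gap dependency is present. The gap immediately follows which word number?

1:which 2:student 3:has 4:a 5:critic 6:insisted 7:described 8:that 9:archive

6

The displaced element is "which student" (word 2).
It is linked across 1 clause boundary (Ø).
It functions as the subject of "described", so the gap sits immediately after word 6 ("insisted").
Base order: A critic has insisted that which student described that archive.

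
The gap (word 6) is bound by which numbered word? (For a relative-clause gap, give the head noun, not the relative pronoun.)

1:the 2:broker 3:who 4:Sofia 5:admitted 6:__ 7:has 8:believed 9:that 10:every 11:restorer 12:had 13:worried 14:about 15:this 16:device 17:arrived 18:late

2

The gap at 6 is the subject of "believed", inside a relative clause.
The relative pronoun is "who" (word 3); it is bound by the head noun immediately before it.
Its filler is the head noun "broker", at word 2.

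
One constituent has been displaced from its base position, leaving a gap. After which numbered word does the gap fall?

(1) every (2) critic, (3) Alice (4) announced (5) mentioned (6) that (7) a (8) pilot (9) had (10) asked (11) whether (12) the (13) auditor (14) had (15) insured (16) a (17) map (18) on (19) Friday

4

The displaced element is "every critic" (word 2).
It is linked across 1 clause boundary (Ø).
It functions as the subject of "mentioned", so the gap sits immediately after word 4 ("announced").
Base order: Alice announced that every critic mentioned that a pilot had asked whether the auditor had insured a map on Friday.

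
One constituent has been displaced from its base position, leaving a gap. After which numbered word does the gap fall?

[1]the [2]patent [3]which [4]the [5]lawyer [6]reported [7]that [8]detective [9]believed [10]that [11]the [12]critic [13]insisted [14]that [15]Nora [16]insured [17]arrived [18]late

16

The displaced element is "the patent" (word 2).
It is linked across 3 clause boundaries (Ø → that → that).
It functions as the direct object of "insured", so the gap sits immediately after word 16 ("insured").
Base order: The lawyer reported that detective believed that the critic insisted that Nora insured the patent.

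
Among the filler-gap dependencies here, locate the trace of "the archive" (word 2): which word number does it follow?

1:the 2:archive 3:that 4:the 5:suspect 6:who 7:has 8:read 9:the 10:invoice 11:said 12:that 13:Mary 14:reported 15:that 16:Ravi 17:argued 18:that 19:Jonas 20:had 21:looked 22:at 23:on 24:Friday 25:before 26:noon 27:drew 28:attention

The displaced element is "the archive" (word 2).
It is linked across 3 clause boundaries (that → that → that).
It functions as the object of the preposition "at" of "looked", so the gap sits immediately after word 22 ("at").
Base order: The suspect who has read the invoice said that Mary reported that Ravi argued that Jonas had looked at the archive on Friday before noon.

22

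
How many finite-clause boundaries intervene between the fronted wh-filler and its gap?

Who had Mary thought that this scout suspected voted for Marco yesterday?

"who" is extracted from the subject of "voted".
Boundaries crossed, outermost first: [that], [Ø] — 2 in total.

2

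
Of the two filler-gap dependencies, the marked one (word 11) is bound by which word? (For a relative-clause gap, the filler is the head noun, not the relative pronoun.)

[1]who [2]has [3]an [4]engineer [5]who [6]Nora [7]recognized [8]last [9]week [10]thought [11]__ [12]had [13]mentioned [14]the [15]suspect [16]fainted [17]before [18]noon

1

The marked gap is the subject of "mentioned".
Its filler is the fronted wh-phrase "who", at word 1.
(The other dependency links word 4 to a gap after word 7.)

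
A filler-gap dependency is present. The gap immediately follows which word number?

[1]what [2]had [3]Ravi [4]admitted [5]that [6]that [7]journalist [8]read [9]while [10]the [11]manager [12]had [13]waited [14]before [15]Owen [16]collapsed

The displaced element is "what" (word 1).
It is linked across 1 clause boundary (that).
It functions as the direct object of "read", so the gap sits immediately after word 8 ("read").
Base order: Ravi had admitted that that journalist read what while the manager had waited before Owen collapsed.

8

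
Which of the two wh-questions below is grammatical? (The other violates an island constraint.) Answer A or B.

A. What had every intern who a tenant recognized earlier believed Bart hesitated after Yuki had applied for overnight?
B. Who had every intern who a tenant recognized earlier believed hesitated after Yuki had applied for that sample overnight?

B

In A, the wh-phrase is extracted from inside an adjunct island (introduced by "after"), which blocks movement.
In B, the extraction path crosses only that-complement boundaries, which are transparent.
So B is grammatical.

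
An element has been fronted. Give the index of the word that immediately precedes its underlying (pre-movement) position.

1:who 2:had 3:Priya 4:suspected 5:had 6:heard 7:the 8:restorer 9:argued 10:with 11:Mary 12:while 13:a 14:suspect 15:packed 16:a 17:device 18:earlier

The displaced element is "who" (word 1).
It is linked across 1 clause boundary (Ø).
It functions as the subject of "heard", so the gap sits immediately after word 4 ("suspected").
Base order: Priya had suspected that who had heard the restorer argued with Mary while a suspect packed a device earlier.

4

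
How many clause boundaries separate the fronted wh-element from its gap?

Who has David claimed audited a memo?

"who" is extracted from the subject of "audited".
Boundaries crossed, outermost first: [Ø] — 1 in total.

1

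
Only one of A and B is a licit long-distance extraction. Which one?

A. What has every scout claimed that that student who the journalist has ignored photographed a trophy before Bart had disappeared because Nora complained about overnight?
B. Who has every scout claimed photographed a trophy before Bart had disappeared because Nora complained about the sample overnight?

B

In A, the wh-phrase is extracted from inside an adjunct island (introduced by "before"), which blocks movement.
In B, the extraction path crosses only that-complement boundaries, which are transparent.
So B is grammatical.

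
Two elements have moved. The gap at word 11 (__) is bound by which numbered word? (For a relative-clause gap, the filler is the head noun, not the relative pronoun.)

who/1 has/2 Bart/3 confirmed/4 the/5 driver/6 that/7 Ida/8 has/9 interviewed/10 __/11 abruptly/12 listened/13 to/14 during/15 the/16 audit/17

The marked gap is inside the relative clause, the direct object of "interviewed".
Its filler is the head noun "driver" (via "that"), at word 6.
(The other dependency links word 1 to a gap after word 14.)

6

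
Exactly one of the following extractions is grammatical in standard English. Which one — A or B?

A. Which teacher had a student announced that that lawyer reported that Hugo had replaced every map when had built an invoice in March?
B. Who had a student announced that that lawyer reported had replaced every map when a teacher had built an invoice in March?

B

In A, the wh-phrase is extracted from inside an adjunct island (introduced by "when"), which blocks movement.
In B, the extraction path crosses only that-complement boundaries, which are transparent.
So B is grammatical.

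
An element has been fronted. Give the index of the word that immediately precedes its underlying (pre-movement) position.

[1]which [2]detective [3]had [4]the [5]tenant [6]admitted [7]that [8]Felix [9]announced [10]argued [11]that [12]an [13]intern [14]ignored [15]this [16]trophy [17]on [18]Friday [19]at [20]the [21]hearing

The displaced element is "which detective" (word 2).
It is linked across 2 clause boundaries (that → Ø).
It functions as the subject of "argued", so the gap sits immediately after word 9 ("announced").
Base order: The tenant had admitted that Felix announced that which detective argued that an intern ignored this trophy on Friday at the hearing.

9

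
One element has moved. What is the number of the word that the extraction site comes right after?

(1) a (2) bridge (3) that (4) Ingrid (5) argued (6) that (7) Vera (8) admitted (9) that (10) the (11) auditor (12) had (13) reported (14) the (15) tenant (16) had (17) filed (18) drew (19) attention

17

The displaced element is "a bridge" (word 2).
It is linked across 3 clause boundaries (that → that → Ø).
It functions as the direct object of "filed", so the gap sits immediately after word 17 ("filed").
Base order: Ingrid argued that Vera admitted that the auditor had reported the tenant had filed a bridge.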